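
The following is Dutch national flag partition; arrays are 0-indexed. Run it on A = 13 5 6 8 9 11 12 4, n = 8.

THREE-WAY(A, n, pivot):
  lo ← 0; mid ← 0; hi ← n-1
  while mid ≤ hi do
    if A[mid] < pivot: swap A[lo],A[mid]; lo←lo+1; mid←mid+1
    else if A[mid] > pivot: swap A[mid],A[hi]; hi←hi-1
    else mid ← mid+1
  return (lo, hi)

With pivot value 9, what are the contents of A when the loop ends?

4 5 6 8 9 12 11 13

lo=0 mid=0 hi=7
13>9: swap(0,7), hi=6 ⇒ 4 5 6 8 9 11 12 13
4<9: swap(0,0), lo=1 mid=1 ⇒ 4 5 6 8 9 11 12 13
5<9: swap(1,1), lo=2 mid=2 ⇒ 4 5 6 8 9 11 12 13
6<9: swap(2,2), lo=3 mid=3 ⇒ 4 5 6 8 9 11 12 13
8<9: swap(3,3), lo=4 mid=4 ⇒ 4 5 6 8 9 11 12 13
9=9: mid=5
11>9: swap(5,6), hi=5 ⇒ 4 5 6 8 9 12 11 13
12>9: swap(5,5), hi=4 ⇒ 4 5 6 8 9 12 11 13
done. lo=4 hi=4; A=4 5 6 8 9 12 11 13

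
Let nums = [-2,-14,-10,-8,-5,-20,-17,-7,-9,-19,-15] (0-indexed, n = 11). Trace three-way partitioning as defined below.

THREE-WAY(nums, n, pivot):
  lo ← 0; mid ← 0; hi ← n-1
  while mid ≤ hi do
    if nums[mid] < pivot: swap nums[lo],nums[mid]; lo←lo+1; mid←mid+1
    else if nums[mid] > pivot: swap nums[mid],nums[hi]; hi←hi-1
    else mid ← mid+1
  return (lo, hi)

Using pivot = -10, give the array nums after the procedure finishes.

lo=0 mid=0 hi=10
-2>-10: swap(0,10), hi=9 ⇒ [-15,-14,-10,-8,-5,-20,-17,-7,-9,-19,-2]
-15<-10: swap(0,0), lo=1 mid=1 ⇒ [-15,-14,-10,-8,-5,-20,-17,-7,-9,-19,-2]
-14<-10: swap(1,1), lo=2 mid=2 ⇒ [-15,-14,-10,-8,-5,-20,-17,-7,-9,-19,-2]
-10=-10: mid=3
-8>-10: swap(3,9), hi=8 ⇒ [-15,-14,-10,-19,-5,-20,-17,-7,-9,-8,-2]
-19<-10: swap(2,3), lo=3 mid=4 ⇒ [-15,-14,-19,-10,-5,-20,-17,-7,-9,-8,-2]
-5>-10: swap(4,8), hi=7 ⇒ [-15,-14,-19,-10,-9,-20,-17,-7,-5,-8,-2]
-9>-10: swap(4,7), hi=6 ⇒ [-15,-14,-19,-10,-7,-20,-17,-9,-5,-8,-2]
-7>-10: swap(4,6), hi=5 ⇒ [-15,-14,-19,-10,-17,-20,-7,-9,-5,-8,-2]
-17<-10: swap(3,4), lo=4 mid=5 ⇒ [-15,-14,-19,-17,-10,-20,-7,-9,-5,-8,-2]
-20<-10: swap(4,5), lo=5 mid=6 ⇒ [-15,-14,-19,-17,-20,-10,-7,-9,-5,-8,-2]
done. lo=5 hi=5; nums=[-15,-14,-19,-17,-20,-10,-7,-9,-5,-8,-2]

[-15,-14,-19,-17,-20,-10,-7,-9,-5,-8,-2]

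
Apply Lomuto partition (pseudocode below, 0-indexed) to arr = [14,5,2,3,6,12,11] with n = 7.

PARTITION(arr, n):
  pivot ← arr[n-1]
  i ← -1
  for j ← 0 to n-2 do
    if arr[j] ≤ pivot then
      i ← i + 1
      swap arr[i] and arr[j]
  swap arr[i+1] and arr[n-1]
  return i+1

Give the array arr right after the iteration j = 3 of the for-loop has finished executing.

pivot = arr[6] = 11; i = -1
j=0: arr[0]=14 > 11 → no swap
j=1: arr[1]=5 ≤ 11 → i=0, swap arr[0],arr[1] → [5,14,2,3,6,12,11]
j=2: arr[2]=2 ≤ 11 → i=1, swap arr[1],arr[2] → [5,2,14,3,6,12,11]
j=3: arr[3]=3 ≤ 11 → i=2, swap arr[2],arr[3] → [5,2,3,14,6,12,11]
(after j=3) arr = [5,2,3,14,6,12,11]

[5,2,3,14,6,12,11]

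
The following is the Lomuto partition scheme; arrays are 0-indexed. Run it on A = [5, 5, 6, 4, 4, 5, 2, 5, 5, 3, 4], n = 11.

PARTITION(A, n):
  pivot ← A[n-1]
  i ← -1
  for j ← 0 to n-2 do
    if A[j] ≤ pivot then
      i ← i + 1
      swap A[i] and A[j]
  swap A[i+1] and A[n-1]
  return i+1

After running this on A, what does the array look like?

[4, 4, 2, 3, 4, 5, 6, 5, 5, 5, 5]

pivot=4, i=-1
j=0: 5>4, skip
j=1: 5>4, skip
j=2: 6>4, skip
j=3: 4≤4, i=0, swap(0,3) ⇒ [4, 5, 6, 5, 4, 5, 2, 5, 5, 3, 4]
j=4: 4≤4, i=1, swap(1,4) ⇒ [4, 4, 6, 5, 5, 5, 2, 5, 5, 3, 4]
j=5: 5>4, skip
j=6: 2≤4, i=2, swap(2,6) ⇒ [4, 4, 2, 5, 5, 5, 6, 5, 5, 3, 4]
j=7: 5>4, skip
j=8: 5>4, skip
j=9: 3≤4, i=3, swap(3,9) ⇒ [4, 4, 2, 3, 5, 5, 6, 5, 5, 5, 4]
swap(4,10) ⇒ [4, 4, 2, 3, 4, 5, 6, 5, 5, 5, 5]; return 4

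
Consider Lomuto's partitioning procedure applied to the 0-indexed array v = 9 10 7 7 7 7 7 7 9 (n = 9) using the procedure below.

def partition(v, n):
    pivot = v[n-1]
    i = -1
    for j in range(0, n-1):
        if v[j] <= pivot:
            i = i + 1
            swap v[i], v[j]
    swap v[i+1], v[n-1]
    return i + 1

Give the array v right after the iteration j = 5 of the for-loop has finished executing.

pivot=9, i=-1
j=0: 9≤9, i=0, swap(0,0) ⇒ 9 10 7 7 7 7 7 7 9
j=1: 10>9, skip
j=2: 7≤9, i=1, swap(1,2) ⇒ 9 7 10 7 7 7 7 7 9
j=3: 7≤9, i=2, swap(2,3) ⇒ 9 7 7 10 7 7 7 7 9
j=4: 7≤9, i=3, swap(3,4) ⇒ 9 7 7 7 10 7 7 7 9
j=5: 7≤9, i=4, swap(4,5) ⇒ 9 7 7 7 7 10 7 7 9
(after j=5) v = 9 7 7 7 7 10 7 7 9

9 7 7 7 7 10 7 7 9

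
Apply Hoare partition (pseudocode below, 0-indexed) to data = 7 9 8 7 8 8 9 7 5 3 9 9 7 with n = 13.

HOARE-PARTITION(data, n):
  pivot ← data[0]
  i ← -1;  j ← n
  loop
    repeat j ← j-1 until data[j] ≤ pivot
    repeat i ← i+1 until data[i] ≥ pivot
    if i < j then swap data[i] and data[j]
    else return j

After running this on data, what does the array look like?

pivot=7
j stops at 12 (7), i stops at 0 (7); swap ⇒ 7 9 8 7 8 8 9 7 5 3 9 9 7
j stops at 9 (3), i stops at 1 (9); swap ⇒ 7 3 8 7 8 8 9 7 5 9 9 9 7
j stops at 8 (5), i stops at 2 (8); swap ⇒ 7 3 5 7 8 8 9 7 8 9 9 9 7
j stops at 7 (7), i stops at 3 (7); swap ⇒ 7 3 5 7 8 8 9 7 8 9 9 9 7
j stops at 3, i stops at 4; i≥j ⇒ return 3. data=7 3 5 7 8 8 9 7 8 9 9 9 7

7 3 5 7 8 8 9 7 8 9 9 9 7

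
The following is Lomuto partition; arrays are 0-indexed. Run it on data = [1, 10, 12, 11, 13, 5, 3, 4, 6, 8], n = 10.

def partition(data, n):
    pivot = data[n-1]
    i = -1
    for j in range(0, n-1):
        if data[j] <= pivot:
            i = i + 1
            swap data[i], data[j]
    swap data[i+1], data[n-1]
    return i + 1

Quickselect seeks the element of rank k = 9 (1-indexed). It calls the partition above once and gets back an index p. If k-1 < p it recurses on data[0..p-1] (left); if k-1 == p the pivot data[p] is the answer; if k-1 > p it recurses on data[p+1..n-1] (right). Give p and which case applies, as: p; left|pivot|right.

pivot = data[9] = 8; i = -1
j=0: data[0]=1 ≤ 8 → i=0, swap data[0],data[0] (no change) → [1, 10, 12, 11, 13, 5, 3, 4, 6, 8]
j=1: data[1]=10 > 8 → no swap
j=2: data[2]=12 > 8 → no swap
j=3: data[3]=11 > 8 → no swap
j=4: data[4]=13 > 8 → no swap
j=5: data[5]=5 ≤ 8 → i=1, swap data[1],data[5] → [1, 5, 12, 11, 13, 10, 3, 4, 6, 8]
j=6: data[6]=3 ≤ 8 → i=2, swap data[2],data[6] → [1, 5, 3, 11, 13, 10, 12, 4, 6, 8]
j=7: data[7]=4 ≤ 8 → i=3, swap data[3],data[7] → [1, 5, 3, 4, 13, 10, 12, 11, 6, 8]
j=8: data[8]=6 ≤ 8 → i=4, swap data[4],data[8] → [1, 5, 3, 4, 6, 10, 12, 11, 13, 8]
final swap data[5],data[9] → [1, 5, 3, 4, 6, 8, 12, 11, 13, 10]; return 5
p = 5; k-1 = 8 > 5 ⇒ right

5; right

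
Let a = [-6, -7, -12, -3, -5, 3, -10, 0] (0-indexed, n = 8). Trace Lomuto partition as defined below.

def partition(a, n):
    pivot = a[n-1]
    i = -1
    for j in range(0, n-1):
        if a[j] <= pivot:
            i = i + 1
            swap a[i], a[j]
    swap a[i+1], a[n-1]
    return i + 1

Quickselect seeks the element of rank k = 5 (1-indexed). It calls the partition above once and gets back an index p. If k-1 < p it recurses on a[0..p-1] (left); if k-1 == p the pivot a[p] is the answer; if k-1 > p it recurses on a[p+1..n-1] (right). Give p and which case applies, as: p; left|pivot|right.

pivot = a[7] = 0; i = -1
j=0: a[0]=-6 ≤ 0 → i=0, swap a[0],a[0] (no change) → [-6, -7, -12, -3, -5, 3, -10, 0]
j=1: a[1]=-7 ≤ 0 → i=1, swap a[1],a[1] (no change) → [-6, -7, -12, -3, -5, 3, -10, 0]
j=2: a[2]=-12 ≤ 0 → i=2, swap a[2],a[2] (no change) → [-6, -7, -12, -3, -5, 3, -10, 0]
j=3: a[3]=-3 ≤ 0 → i=3, swap a[3],a[3] (no change) → [-6, -7, -12, -3, -5, 3, -10, 0]
j=4: a[4]=-5 ≤ 0 → i=4, swap a[4],a[4] (no change) → [-6, -7, -12, -3, -5, 3, -10, 0]
j=5: a[5]=3 > 0 → no swap
j=6: a[6]=-10 ≤ 0 → i=5, swap a[5],a[6] → [-6, -7, -12, -3, -5, -10, 3, 0]
final swap a[6],a[7] → [-6, -7, -12, -3, -5, -10, 0, 3]; return 6
p = 6; k-1 = 4 < 6 ⇒ left

6; left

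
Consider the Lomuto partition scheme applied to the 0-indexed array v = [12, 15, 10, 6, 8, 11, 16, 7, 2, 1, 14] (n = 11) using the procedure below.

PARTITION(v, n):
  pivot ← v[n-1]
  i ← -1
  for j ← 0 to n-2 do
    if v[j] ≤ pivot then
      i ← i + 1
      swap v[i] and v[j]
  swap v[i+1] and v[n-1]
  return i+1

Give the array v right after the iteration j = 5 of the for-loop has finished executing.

[12, 10, 6, 8, 11, 15, 16, 7, 2, 1, 14]

pivot = v[10] = 14; i = -1
j=0: v[0]=12 ≤ 14 → i=0, swap v[0],v[0] (no change) → [12, 15, 10, 6, 8, 11, 16, 7, 2, 1, 14]
j=1: v[1]=15 > 14 → no swap
j=2: v[2]=10 ≤ 14 → i=1, swap v[1],v[2] → [12, 10, 15, 6, 8, 11, 16, 7, 2, 1, 14]
j=3: v[3]=6 ≤ 14 → i=2, swap v[2],v[3] → [12, 10, 6, 15, 8, 11, 16, 7, 2, 1, 14]
j=4: v[4]=8 ≤ 14 → i=3, swap v[3],v[4] → [12, 10, 6, 8, 15, 11, 16, 7, 2, 1, 14]
j=5: v[5]=11 ≤ 14 → i=4, swap v[4],v[5] → [12, 10, 6, 8, 11, 15, 16, 7, 2, 1, 14]
(after j=5) v = [12, 10, 6, 8, 11, 15, 16, 7, 2, 1, 14]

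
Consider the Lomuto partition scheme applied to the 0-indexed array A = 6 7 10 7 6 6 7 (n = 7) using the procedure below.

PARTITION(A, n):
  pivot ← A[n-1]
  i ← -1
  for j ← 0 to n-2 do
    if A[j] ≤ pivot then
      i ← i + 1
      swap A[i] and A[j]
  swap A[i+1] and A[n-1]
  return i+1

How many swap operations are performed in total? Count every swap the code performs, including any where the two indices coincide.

pivot = A[6] = 7; i = -1
j=0: A[0]=6 ≤ 7 → i=0, swap A[0],A[0] (no change) → 6 7 10 7 6 6 7
j=1: A[1]=7 ≤ 7 → i=1, swap A[1],A[1] (no change) → 6 7 10 7 6 6 7
j=2: A[2]=10 > 7 → no swap
j=3: A[3]=7 ≤ 7 → i=2, swap A[2],A[3] → 6 7 7 10 6 6 7
j=4: A[4]=6 ≤ 7 → i=3, swap A[3],A[4] → 6 7 7 6 10 6 7
j=5: A[5]=6 ≤ 7 → i=4, swap A[4],A[5] → 6 7 7 6 6 10 7
final swap A[5],A[6] → 6 7 7 6 6 7 10; return 5

6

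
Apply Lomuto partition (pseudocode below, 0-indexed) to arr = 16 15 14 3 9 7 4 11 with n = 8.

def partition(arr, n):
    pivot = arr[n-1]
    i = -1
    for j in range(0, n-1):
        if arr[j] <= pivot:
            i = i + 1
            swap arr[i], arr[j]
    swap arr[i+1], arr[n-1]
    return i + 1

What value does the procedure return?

pivot = arr[7] = 11; i = -1
j=0: arr[0]=16 > 11 → no swap
j=1: arr[1]=15 > 11 → no swap
j=2: arr[2]=14 > 11 → no swap
j=3: arr[3]=3 ≤ 11 → i=0, swap arr[0],arr[3] → 3 15 14 16 9 7 4 11
j=4: arr[4]=9 ≤ 11 → i=1, swap arr[1],arr[4] → 3 9 14 16 15 7 4 11
j=5: arr[5]=7 ≤ 11 → i=2, swap arr[2],arr[5] → 3 9 7 16 15 14 4 11
j=6: arr[6]=4 ≤ 11 → i=3, swap arr[3],arr[6] → 3 9 7 4 15 14 16 11
final swap arr[4],arr[7] → 3 9 7 4 11 14 16 15; return 4

4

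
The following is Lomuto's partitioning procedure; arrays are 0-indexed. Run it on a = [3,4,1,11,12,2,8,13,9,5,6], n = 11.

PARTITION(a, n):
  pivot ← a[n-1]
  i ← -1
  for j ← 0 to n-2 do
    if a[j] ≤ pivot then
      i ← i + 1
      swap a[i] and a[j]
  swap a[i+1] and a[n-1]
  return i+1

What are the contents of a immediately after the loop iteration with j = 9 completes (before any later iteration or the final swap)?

[3,4,1,2,5,11,8,13,9,12,6]

pivot = a[10] = 6; i = -1
j=0: a[0]=3 ≤ 6 → i=0, swap a[0],a[0] (no change) → [3,4,1,11,12,2,8,13,9,5,6]
j=1: a[1]=4 ≤ 6 → i=1, swap a[1],a[1] (no change) → [3,4,1,11,12,2,8,13,9,5,6]
j=2: a[2]=1 ≤ 6 → i=2, swap a[2],a[2] (no change) → [3,4,1,11,12,2,8,13,9,5,6]
j=3: a[3]=11 > 6 → no swap
j=4: a[4]=12 > 6 → no swap
j=5: a[5]=2 ≤ 6 → i=3, swap a[3],a[5] → [3,4,1,2,12,11,8,13,9,5,6]
j=6: a[6]=8 > 6 → no swap
j=7: a[7]=13 > 6 → no swap
j=8: a[8]=9 > 6 → no swap
j=9: a[9]=5 ≤ 6 → i=4, swap a[4],a[9] → [3,4,1,2,5,11,8,13,9,12,6]
(after j=9) a = [3,4,1,2,5,11,8,13,9,12,6]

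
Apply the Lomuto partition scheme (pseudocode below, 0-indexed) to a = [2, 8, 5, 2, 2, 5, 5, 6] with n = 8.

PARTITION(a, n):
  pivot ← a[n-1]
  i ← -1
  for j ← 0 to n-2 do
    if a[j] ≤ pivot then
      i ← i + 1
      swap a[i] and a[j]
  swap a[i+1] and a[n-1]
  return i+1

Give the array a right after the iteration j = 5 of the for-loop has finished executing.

pivot=6, i=-1
j=0: 2≤6, i=0, swap(0,0) ⇒ [2, 8, 5, 2, 2, 5, 5, 6]
j=1: 8>6, skip
j=2: 5≤6, i=1, swap(1,2) ⇒ [2, 5, 8, 2, 2, 5, 5, 6]
j=3: 2≤6, i=2, swap(2,3) ⇒ [2, 5, 2, 8, 2, 5, 5, 6]
j=4: 2≤6, i=3, swap(3,4) ⇒ [2, 5, 2, 2, 8, 5, 5, 6]
j=5: 5≤6, i=4, swap(4,5) ⇒ [2, 5, 2, 2, 5, 8, 5, 6]
(after j=5) a = [2, 5, 2, 2, 5, 8, 5, 6]

[2, 5, 2, 2, 5, 8, 5, 6]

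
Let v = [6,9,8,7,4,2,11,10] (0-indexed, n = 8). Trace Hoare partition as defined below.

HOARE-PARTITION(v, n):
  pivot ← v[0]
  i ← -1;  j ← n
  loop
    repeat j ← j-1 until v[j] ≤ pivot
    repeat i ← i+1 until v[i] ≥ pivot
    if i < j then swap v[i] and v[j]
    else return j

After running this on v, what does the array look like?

pivot = v[0] = 6; i = -1, j = 8
j→5 (v[5]=2≤6), i→0 (v[0]=6≥6); i<j, swap → [2,9,8,7,4,6,11,10]
j→4 (v[4]=4≤6), i→1 (v[1]=9≥6); i<j, swap → [2,4,8,7,9,6,11,10]
j→1, i→2; i≥j, return j=1. v = [2,4,8,7,9,6,11,10]

[2,4,8,7,9,6,11,10]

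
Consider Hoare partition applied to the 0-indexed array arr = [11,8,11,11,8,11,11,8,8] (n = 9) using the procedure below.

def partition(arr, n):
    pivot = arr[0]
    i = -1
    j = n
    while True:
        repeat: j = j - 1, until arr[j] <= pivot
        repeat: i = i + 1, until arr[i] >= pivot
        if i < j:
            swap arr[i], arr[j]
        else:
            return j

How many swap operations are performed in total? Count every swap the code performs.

pivot=11
j stops at 8 (8), i stops at 0 (11); swap ⇒ [8,8,11,11,8,11,11,8,11]
j stops at 7 (8), i stops at 2 (11); swap ⇒ [8,8,8,11,8,11,11,11,11]
j stops at 6 (11), i stops at 3 (11); swap ⇒ [8,8,8,11,8,11,11,11,11]
j stops at 5, i stops at 5; i≥j ⇒ return 5. arr=[8,8,8,11,8,11,11,11,11]

3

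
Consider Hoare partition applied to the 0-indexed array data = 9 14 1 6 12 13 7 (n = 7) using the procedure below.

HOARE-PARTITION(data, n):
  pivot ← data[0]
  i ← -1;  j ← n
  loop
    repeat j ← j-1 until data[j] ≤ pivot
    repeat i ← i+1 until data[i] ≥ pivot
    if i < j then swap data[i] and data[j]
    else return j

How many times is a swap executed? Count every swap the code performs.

pivot = data[0] = 9; i = -1, j = 7
j→6 (data[6]=7≤9), i→0 (data[0]=9≥9); i<j, swap → 7 14 1 6 12 13 9
j→3 (data[3]=6≤9), i→1 (data[1]=14≥9); i<j, swap → 7 6 1 14 12 13 9
j→2, i→3; i≥j, return j=2. data = 7 6 1 14 12 13 9

2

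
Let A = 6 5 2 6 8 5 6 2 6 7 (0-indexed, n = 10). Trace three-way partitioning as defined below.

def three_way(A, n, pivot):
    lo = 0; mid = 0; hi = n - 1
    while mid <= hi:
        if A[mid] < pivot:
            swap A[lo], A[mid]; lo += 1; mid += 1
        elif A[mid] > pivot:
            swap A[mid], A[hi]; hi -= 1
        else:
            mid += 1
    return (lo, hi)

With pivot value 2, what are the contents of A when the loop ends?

2 2 6 8 5 6 5 6 7 6

pivot = 2; lo=0, mid=0, hi=9
A[mid]=6>2: swap A[0],A[9]; hi=8 → 7 5 2 6 8 5 6 2 6 6
A[mid]=7>2: swap A[0],A[8]; hi=7 → 6 5 2 6 8 5 6 2 7 6
A[mid]=6>2: swap A[0],A[7]; hi=6 → 2 5 2 6 8 5 6 6 7 6
A[mid]=2=2: mid=1
A[mid]=5>2: swap A[1],A[6]; hi=5 → 2 6 2 6 8 5 5 6 7 6
A[mid]=6>2: swap A[1],A[5]; hi=4 → 2 5 2 6 8 6 5 6 7 6
A[mid]=5>2: swap A[1],A[4]; hi=3 → 2 8 2 6 5 6 5 6 7 6
A[mid]=8>2: swap A[1],A[3]; hi=2 → 2 6 2 8 5 6 5 6 7 6
A[mid]=6>2: swap A[1],A[2]; hi=1 → 2 2 6 8 5 6 5 6 7 6
A[mid]=2=2: mid=2
end: lo=0, hi=1; A = 2 2 6 8 5 6 5 6 7 6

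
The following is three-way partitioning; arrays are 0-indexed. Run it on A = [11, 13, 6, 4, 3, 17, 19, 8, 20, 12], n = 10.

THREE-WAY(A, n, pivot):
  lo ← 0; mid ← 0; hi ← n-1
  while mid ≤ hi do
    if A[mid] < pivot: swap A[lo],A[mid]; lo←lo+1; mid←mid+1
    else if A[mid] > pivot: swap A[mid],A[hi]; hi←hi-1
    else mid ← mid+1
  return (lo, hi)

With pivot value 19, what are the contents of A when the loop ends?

[11, 13, 6, 4, 3, 17, 8, 12, 19, 20]

lo=0 mid=0 hi=9
11<19: swap(0,0), lo=1 mid=1 ⇒ [11, 13, 6, 4, 3, 17, 19, 8, 20, 12]
13<19: swap(1,1), lo=2 mid=2 ⇒ [11, 13, 6, 4, 3, 17, 19, 8, 20, 12]
6<19: swap(2,2), lo=3 mid=3 ⇒ [11, 13, 6, 4, 3, 17, 19, 8, 20, 12]
4<19: swap(3,3), lo=4 mid=4 ⇒ [11, 13, 6, 4, 3, 17, 19, 8, 20, 12]
3<19: swap(4,4), lo=5 mid=5 ⇒ [11, 13, 6, 4, 3, 17, 19, 8, 20, 12]
17<19: swap(5,5), lo=6 mid=6 ⇒ [11, 13, 6, 4, 3, 17, 19, 8, 20, 12]
19=19: mid=7
8<19: swap(6,7), lo=7 mid=8 ⇒ [11, 13, 6, 4, 3, 17, 8, 19, 20, 12]
20>19: swap(8,9), hi=8 ⇒ [11, 13, 6, 4, 3, 17, 8, 19, 12, 20]
12<19: swap(7,8), lo=8 mid=9 ⇒ [11, 13, 6, 4, 3, 17, 8, 12, 19, 20]
done. lo=8 hi=8; A=[11, 13, 6, 4, 3, 17, 8, 12, 19, 20]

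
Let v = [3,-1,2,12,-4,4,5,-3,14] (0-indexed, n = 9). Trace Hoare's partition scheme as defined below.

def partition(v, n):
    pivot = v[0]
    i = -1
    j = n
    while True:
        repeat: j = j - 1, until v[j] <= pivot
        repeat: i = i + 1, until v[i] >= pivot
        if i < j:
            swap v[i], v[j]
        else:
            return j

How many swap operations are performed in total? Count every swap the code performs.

pivot=3
j stops at 7 (-3), i stops at 0 (3); swap ⇒ [-3,-1,2,12,-4,4,5,3,14]
j stops at 4 (-4), i stops at 3 (12); swap ⇒ [-3,-1,2,-4,12,4,5,3,14]
j stops at 3, i stops at 4; i≥j ⇒ return 3. v=[-3,-1,2,-4,12,4,5,3,14]

2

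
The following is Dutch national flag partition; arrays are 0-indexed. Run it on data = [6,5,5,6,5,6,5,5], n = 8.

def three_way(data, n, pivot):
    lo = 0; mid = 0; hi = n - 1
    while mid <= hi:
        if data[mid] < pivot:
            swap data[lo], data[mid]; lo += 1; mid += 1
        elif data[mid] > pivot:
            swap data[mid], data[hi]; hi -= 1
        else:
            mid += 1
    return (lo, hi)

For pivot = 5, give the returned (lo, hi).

(0, 4)

pivot = 5; lo=0, mid=0, hi=7
data[mid]=6>5: swap data[0],data[7]; hi=6 → [5,5,5,6,5,6,5,6]
data[mid]=5=5: mid=1
data[mid]=5=5: mid=2
data[mid]=5=5: mid=3
data[mid]=6>5: swap data[3],data[6]; hi=5 → [5,5,5,5,5,6,6,6]
data[mid]=5=5: mid=4
data[mid]=5=5: mid=5
data[mid]=6>5: swap data[5],data[5]; hi=4 → [5,5,5,5,5,6,6,6]
end: lo=0, hi=4; data = [5,5,5,5,5,6,6,6]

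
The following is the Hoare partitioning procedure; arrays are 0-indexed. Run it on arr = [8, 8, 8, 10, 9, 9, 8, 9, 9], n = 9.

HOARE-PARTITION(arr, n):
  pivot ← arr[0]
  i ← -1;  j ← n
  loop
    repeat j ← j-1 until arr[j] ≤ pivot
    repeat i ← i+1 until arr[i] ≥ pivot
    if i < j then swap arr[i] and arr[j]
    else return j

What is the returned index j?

pivot = arr[0] = 8; i = -1, j = 9
j→6 (arr[6]=8≤8), i→0 (arr[0]=8≥8); i<j, swap → [8, 8, 8, 10, 9, 9, 8, 9, 9]
j→2 (arr[2]=8≤8), i→1 (arr[1]=8≥8); i<j, swap → [8, 8, 8, 10, 9, 9, 8, 9, 9]
j→1, i→2; i≥j, return j=1. arr = [8, 8, 8, 10, 9, 9, 8, 9, 9]

1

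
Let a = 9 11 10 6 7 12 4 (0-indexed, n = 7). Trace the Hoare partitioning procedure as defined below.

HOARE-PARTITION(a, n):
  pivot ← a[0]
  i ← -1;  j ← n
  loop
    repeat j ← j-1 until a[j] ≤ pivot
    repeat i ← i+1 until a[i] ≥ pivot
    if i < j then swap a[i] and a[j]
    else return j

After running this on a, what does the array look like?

4 7 6 10 11 12 9

pivot=9
j stops at 6 (4), i stops at 0 (9); swap ⇒ 4 11 10 6 7 12 9
j stops at 4 (7), i stops at 1 (11); swap ⇒ 4 7 10 6 11 12 9
j stops at 3 (6), i stops at 2 (10); swap ⇒ 4 7 6 10 11 12 9
j stops at 2, i stops at 3; i≥j ⇒ return 2. a=4 7 6 10 11 12 9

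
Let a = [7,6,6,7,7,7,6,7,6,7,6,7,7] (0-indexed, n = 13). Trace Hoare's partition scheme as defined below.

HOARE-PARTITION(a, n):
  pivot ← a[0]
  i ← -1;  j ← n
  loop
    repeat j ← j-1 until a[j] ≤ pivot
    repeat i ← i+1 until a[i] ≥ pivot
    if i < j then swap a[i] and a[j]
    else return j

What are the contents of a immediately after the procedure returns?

[7,6,6,7,6,7,6,6,7,7,7,7,7]

pivot=7
j stops at 12 (7), i stops at 0 (7); swap ⇒ [7,6,6,7,7,7,6,7,6,7,6,7,7]
j stops at 11 (7), i stops at 3 (7); swap ⇒ [7,6,6,7,7,7,6,7,6,7,6,7,7]
j stops at 10 (6), i stops at 4 (7); swap ⇒ [7,6,6,7,6,7,6,7,6,7,7,7,7]
j stops at 9 (7), i stops at 5 (7); swap ⇒ [7,6,6,7,6,7,6,7,6,7,7,7,7]
j stops at 8 (6), i stops at 7 (7); swap ⇒ [7,6,6,7,6,7,6,6,7,7,7,7,7]
j stops at 7, i stops at 8; i≥j ⇒ return 7. a=[7,6,6,7,6,7,6,6,7,7,7,7,7]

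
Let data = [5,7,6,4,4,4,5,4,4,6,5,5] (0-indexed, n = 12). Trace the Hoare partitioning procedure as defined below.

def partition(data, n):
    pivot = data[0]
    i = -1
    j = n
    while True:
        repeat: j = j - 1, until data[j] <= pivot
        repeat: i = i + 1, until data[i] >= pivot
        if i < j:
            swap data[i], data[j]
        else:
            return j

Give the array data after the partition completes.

[5,5,4,4,4,4,4,5,6,6,7,5]

pivot=5
j stops at 11 (5), i stops at 0 (5); swap ⇒ [5,7,6,4,4,4,5,4,4,6,5,5]
j stops at 10 (5), i stops at 1 (7); swap ⇒ [5,5,6,4,4,4,5,4,4,6,7,5]
j stops at 8 (4), i stops at 2 (6); swap ⇒ [5,5,4,4,4,4,5,4,6,6,7,5]
j stops at 7 (4), i stops at 6 (5); swap ⇒ [5,5,4,4,4,4,4,5,6,6,7,5]
j stops at 6, i stops at 7; i≥j ⇒ return 6. data=[5,5,4,4,4,4,4,5,6,6,7,5]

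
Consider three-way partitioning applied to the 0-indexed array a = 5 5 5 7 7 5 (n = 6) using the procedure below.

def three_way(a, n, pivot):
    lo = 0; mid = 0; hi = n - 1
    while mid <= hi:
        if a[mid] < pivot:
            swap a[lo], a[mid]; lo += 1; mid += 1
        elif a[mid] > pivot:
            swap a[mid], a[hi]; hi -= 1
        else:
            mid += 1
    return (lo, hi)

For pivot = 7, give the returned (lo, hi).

pivot = 7; lo=0, mid=0, hi=5
a[mid]=5<7: swap a[0],a[0]; lo=1,mid=1 → 5 5 5 7 7 5
a[mid]=5<7: swap a[1],a[1]; lo=2,mid=2 → 5 5 5 7 7 5
a[mid]=5<7: swap a[2],a[2]; lo=3,mid=3 → 5 5 5 7 7 5
a[mid]=7=7: mid=4
a[mid]=7=7: mid=5
a[mid]=5<7: swap a[3],a[5]; lo=4,mid=6 → 5 5 5 5 7 7
end: lo=4, hi=5; a = 5 5 5 5 7 7

(4, 5)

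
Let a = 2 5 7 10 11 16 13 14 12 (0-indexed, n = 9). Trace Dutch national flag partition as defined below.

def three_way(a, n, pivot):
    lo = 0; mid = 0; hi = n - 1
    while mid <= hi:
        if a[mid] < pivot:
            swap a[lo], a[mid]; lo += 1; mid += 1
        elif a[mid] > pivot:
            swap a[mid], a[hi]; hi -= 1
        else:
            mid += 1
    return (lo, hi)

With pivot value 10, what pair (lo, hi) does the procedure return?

pivot = 10; lo=0, mid=0, hi=8
a[mid]=2<10: swap a[0],a[0]; lo=1,mid=1 → 2 5 7 10 11 16 13 14 12
a[mid]=5<10: swap a[1],a[1]; lo=2,mid=2 → 2 5 7 10 11 16 13 14 12
a[mid]=7<10: swap a[2],a[2]; lo=3,mid=3 → 2 5 7 10 11 16 13 14 12
a[mid]=10=10: mid=4
a[mid]=11>10: swap a[4],a[8]; hi=7 → 2 5 7 10 12 16 13 14 11
a[mid]=12>10: swap a[4],a[7]; hi=6 → 2 5 7 10 14 16 13 12 11
a[mid]=14>10: swap a[4],a[6]; hi=5 → 2 5 7 10 13 16 14 12 11
a[mid]=13>10: swap a[4],a[5]; hi=4 → 2 5 7 10 16 13 14 12 11
a[mid]=16>10: swap a[4],a[4]; hi=3 → 2 5 7 10 16 13 14 12 11
end: lo=3, hi=3; a = 2 5 7 10 16 13 14 12 11

(3, 3)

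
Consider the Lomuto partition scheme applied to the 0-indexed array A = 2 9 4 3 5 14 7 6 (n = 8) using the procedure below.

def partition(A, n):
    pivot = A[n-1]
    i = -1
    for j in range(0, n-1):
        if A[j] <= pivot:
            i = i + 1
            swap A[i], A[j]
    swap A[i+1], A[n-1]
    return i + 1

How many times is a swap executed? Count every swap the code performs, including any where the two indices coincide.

pivot=6, i=-1
j=0: 2≤6, i=0, swap(0,0) ⇒ 2 9 4 3 5 14 7 6
j=1: 9>6, skip
j=2: 4≤6, i=1, swap(1,2) ⇒ 2 4 9 3 5 14 7 6
j=3: 3≤6, i=2, swap(2,3) ⇒ 2 4 3 9 5 14 7 6
j=4: 5≤6, i=3, swap(3,4) ⇒ 2 4 3 5 9 14 7 6
j=5: 14>6, skip
j=6: 7>6, skip
swap(4,7) ⇒ 2 4 3 5 6 14 7 9; return 4

5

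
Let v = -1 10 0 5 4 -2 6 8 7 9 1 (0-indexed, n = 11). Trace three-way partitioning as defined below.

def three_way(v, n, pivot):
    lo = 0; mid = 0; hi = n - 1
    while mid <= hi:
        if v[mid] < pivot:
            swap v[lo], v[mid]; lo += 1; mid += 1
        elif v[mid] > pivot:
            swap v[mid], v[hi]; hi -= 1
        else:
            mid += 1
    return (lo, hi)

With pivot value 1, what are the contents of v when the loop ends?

-1 0 -2 1 4 6 8 7 9 5 10

pivot = 1; lo=0, mid=0, hi=10
v[mid]=-1<1: swap v[0],v[0]; lo=1,mid=1 → -1 10 0 5 4 -2 6 8 7 9 1
v[mid]=10>1: swap v[1],v[10]; hi=9 → -1 1 0 5 4 -2 6 8 7 9 10
v[mid]=1=1: mid=2
v[mid]=0<1: swap v[1],v[2]; lo=2,mid=3 → -1 0 1 5 4 -2 6 8 7 9 10
v[mid]=5>1: swap v[3],v[9]; hi=8 → -1 0 1 9 4 -2 6 8 7 5 10
v[mid]=9>1: swap v[3],v[8]; hi=7 → -1 0 1 7 4 -2 6 8 9 5 10
v[mid]=7>1: swap v[3],v[7]; hi=6 → -1 0 1 8 4 -2 6 7 9 5 10
v[mid]=8>1: swap v[3],v[6]; hi=5 → -1 0 1 6 4 -2 8 7 9 5 10
v[mid]=6>1: swap v[3],v[5]; hi=4 → -1 0 1 -2 4 6 8 7 9 5 10
v[mid]=-2<1: swap v[2],v[3]; lo=3,mid=4 → -1 0 -2 1 4 6 8 7 9 5 10
v[mid]=4>1: swap v[4],v[4]; hi=3 → -1 0 -2 1 4 6 8 7 9 5 10
end: lo=3, hi=3; v = -1 0 -2 1 4 6 8 7 9 5 10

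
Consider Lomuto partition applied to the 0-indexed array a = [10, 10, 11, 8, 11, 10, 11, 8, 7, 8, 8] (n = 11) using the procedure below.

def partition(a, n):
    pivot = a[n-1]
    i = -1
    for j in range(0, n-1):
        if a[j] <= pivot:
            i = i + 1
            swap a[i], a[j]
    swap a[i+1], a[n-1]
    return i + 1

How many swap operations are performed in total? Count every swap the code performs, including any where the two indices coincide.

5

pivot=8, i=-1
j=0: 10>8, skip
j=1: 10>8, skip
j=2: 11>8, skip
j=3: 8≤8, i=0, swap(0,3) ⇒ [8, 10, 11, 10, 11, 10, 11, 8, 7, 8, 8]
j=4: 11>8, skip
j=5: 10>8, skip
j=6: 11>8, skip
j=7: 8≤8, i=1, swap(1,7) ⇒ [8, 8, 11, 10, 11, 10, 11, 10, 7, 8, 8]
j=8: 7≤8, i=2, swap(2,8) ⇒ [8, 8, 7, 10, 11, 10, 11, 10, 11, 8, 8]
j=9: 8≤8, i=3, swap(3,9) ⇒ [8, 8, 7, 8, 11, 10, 11, 10, 11, 10, 8]
swap(4,10) ⇒ [8, 8, 7, 8, 8, 10, 11, 10, 11, 10, 11]; return 4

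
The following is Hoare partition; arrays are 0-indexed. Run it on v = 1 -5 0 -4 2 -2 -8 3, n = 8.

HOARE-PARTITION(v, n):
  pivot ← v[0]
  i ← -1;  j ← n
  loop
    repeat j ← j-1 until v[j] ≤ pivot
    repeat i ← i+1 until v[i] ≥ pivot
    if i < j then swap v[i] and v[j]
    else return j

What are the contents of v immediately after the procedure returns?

pivot = v[0] = 1; i = -1, j = 8
j→6 (v[6]=-8≤1), i→0 (v[0]=1≥1); i<j, swap → -8 -5 0 -4 2 -2 1 3
j→5 (v[5]=-2≤1), i→4 (v[4]=2≥1); i<j, swap → -8 -5 0 -4 -2 2 1 3
j→4, i→5; i≥j, return j=4. v = -8 -5 0 -4 -2 2 1 3

-8 -5 0 -4 -2 2 1 3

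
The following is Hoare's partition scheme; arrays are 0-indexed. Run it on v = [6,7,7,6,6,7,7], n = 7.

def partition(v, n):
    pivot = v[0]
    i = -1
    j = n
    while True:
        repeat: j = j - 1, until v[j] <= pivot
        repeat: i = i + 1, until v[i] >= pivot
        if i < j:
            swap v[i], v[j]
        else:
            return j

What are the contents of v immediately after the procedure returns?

[6,6,7,7,6,7,7]

pivot=6
j stops at 4 (6), i stops at 0 (6); swap ⇒ [6,7,7,6,6,7,7]
j stops at 3 (6), i stops at 1 (7); swap ⇒ [6,6,7,7,6,7,7]
j stops at 1, i stops at 2; i≥j ⇒ return 1. v=[6,6,7,7,6,7,7]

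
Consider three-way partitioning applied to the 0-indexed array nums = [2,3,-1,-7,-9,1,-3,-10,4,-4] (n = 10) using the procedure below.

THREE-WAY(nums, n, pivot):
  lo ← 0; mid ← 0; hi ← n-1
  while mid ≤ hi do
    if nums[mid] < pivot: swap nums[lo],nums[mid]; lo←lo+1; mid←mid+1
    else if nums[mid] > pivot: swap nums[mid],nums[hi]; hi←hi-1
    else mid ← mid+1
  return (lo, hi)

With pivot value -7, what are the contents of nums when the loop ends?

[-10,-9,-7,-1,1,-3,3,4,-4,2]

pivot = -7; lo=0, mid=0, hi=9
nums[mid]=2>-7: swap nums[0],nums[9]; hi=8 → [-4,3,-1,-7,-9,1,-3,-10,4,2]
nums[mid]=-4>-7: swap nums[0],nums[8]; hi=7 → [4,3,-1,-7,-9,1,-3,-10,-4,2]
nums[mid]=4>-7: swap nums[0],nums[7]; hi=6 → [-10,3,-1,-7,-9,1,-3,4,-4,2]
nums[mid]=-10<-7: swap nums[0],nums[0]; lo=1,mid=1 → [-10,3,-1,-7,-9,1,-3,4,-4,2]
nums[mid]=3>-7: swap nums[1],nums[6]; hi=5 → [-10,-3,-1,-7,-9,1,3,4,-4,2]
nums[mid]=-3>-7: swap nums[1],nums[5]; hi=4 → [-10,1,-1,-7,-9,-3,3,4,-4,2]
nums[mid]=1>-7: swap nums[1],nums[4]; hi=3 → [-10,-9,-1,-7,1,-3,3,4,-4,2]
nums[mid]=-9<-7: swap nums[1],nums[1]; lo=2,mid=2 → [-10,-9,-1,-7,1,-3,3,4,-4,2]
nums[mid]=-1>-7: swap nums[2],nums[3]; hi=2 → [-10,-9,-7,-1,1,-3,3,4,-4,2]
nums[mid]=-7=-7: mid=3
end: lo=2, hi=2; nums = [-10,-9,-7,-1,1,-3,3,4,-4,2]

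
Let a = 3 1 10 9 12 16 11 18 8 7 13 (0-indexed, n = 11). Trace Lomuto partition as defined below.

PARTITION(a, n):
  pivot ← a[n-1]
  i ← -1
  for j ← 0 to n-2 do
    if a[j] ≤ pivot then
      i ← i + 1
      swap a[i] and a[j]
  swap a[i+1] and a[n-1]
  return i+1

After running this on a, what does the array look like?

3 1 10 9 12 11 8 7 13 18 16

pivot=13, i=-1
j=0: 3≤13, i=0, swap(0,0) ⇒ 3 1 10 9 12 16 11 18 8 7 13
j=1: 1≤13, i=1, swap(1,1) ⇒ 3 1 10 9 12 16 11 18 8 7 13
j=2: 10≤13, i=2, swap(2,2) ⇒ 3 1 10 9 12 16 11 18 8 7 13
j=3: 9≤13, i=3, swap(3,3) ⇒ 3 1 10 9 12 16 11 18 8 7 13
j=4: 12≤13, i=4, swap(4,4) ⇒ 3 1 10 9 12 16 11 18 8 7 13
j=5: 16>13, skip
j=6: 11≤13, i=5, swap(5,6) ⇒ 3 1 10 9 12 11 16 18 8 7 13
j=7: 18>13, skip
j=8: 8≤13, i=6, swap(6,8) ⇒ 3 1 10 9 12 11 8 18 16 7 13
j=9: 7≤13, i=7, swap(7,9) ⇒ 3 1 10 9 12 11 8 7 16 18 13
swap(8,10) ⇒ 3 1 10 9 12 11 8 7 13 18 16; return 8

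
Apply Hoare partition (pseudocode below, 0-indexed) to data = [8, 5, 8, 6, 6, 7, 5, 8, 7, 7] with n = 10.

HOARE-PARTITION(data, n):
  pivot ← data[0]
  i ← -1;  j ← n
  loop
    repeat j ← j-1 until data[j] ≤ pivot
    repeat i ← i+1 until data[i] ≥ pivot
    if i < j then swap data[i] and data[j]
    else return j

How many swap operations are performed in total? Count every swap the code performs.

2

pivot = data[0] = 8; i = -1, j = 10
j→9 (data[9]=7≤8), i→0 (data[0]=8≥8); i<j, swap → [7, 5, 8, 6, 6, 7, 5, 8, 7, 8]
j→8 (data[8]=7≤8), i→2 (data[2]=8≥8); i<j, swap → [7, 5, 7, 6, 6, 7, 5, 8, 8, 8]
j→7, i→7; i≥j, return j=7. data = [7, 5, 7, 6, 6, 7, 5, 8, 8, 8]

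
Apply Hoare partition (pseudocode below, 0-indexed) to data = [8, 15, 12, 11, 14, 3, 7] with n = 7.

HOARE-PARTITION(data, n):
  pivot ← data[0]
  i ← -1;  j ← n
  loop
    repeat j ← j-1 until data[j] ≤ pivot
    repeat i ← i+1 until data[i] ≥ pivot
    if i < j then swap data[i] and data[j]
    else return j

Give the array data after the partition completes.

[7, 3, 12, 11, 14, 15, 8]

pivot = data[0] = 8; i = -1, j = 7
j→6 (data[6]=7≤8), i→0 (data[0]=8≥8); i<j, swap → [7, 15, 12, 11, 14, 3, 8]
j→5 (data[5]=3≤8), i→1 (data[1]=15≥8); i<j, swap → [7, 3, 12, 11, 14, 15, 8]
j→1, i→2; i≥j, return j=1. data = [7, 3, 12, 11, 14, 15, 8]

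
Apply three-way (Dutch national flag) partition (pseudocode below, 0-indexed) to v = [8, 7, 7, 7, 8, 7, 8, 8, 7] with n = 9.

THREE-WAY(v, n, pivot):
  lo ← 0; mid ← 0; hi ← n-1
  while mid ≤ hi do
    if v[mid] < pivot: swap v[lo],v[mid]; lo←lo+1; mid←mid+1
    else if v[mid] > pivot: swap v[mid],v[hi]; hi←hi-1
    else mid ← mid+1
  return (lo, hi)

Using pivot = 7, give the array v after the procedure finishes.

lo=0 mid=0 hi=8
8>7: swap(0,8), hi=7 ⇒ [7, 7, 7, 7, 8, 7, 8, 8, 8]
7=7: mid=1
7=7: mid=2
7=7: mid=3
7=7: mid=4
8>7: swap(4,7), hi=6 ⇒ [7, 7, 7, 7, 8, 7, 8, 8, 8]
8>7: swap(4,6), hi=5 ⇒ [7, 7, 7, 7, 8, 7, 8, 8, 8]
8>7: swap(4,5), hi=4 ⇒ [7, 7, 7, 7, 7, 8, 8, 8, 8]
7=7: mid=5
done. lo=0 hi=4; v=[7, 7, 7, 7, 7, 8, 8, 8, 8]

[7, 7, 7, 7, 7, 8, 8, 8, 8]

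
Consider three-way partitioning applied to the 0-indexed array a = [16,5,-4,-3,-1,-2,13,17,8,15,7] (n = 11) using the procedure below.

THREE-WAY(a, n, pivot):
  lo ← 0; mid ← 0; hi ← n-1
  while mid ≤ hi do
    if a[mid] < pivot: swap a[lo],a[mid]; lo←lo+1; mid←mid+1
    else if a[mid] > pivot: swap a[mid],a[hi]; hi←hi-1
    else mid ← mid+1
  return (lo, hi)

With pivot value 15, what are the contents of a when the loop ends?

[7,5,-4,-3,-1,-2,13,8,15,17,16]

lo=0 mid=0 hi=10
16>15: swap(0,10), hi=9 ⇒ [7,5,-4,-3,-1,-2,13,17,8,15,16]
7<15: swap(0,0), lo=1 mid=1 ⇒ [7,5,-4,-3,-1,-2,13,17,8,15,16]
5<15: swap(1,1), lo=2 mid=2 ⇒ [7,5,-4,-3,-1,-2,13,17,8,15,16]
-4<15: swap(2,2), lo=3 mid=3 ⇒ [7,5,-4,-3,-1,-2,13,17,8,15,16]
-3<15: swap(3,3), lo=4 mid=4 ⇒ [7,5,-4,-3,-1,-2,13,17,8,15,16]
-1<15: swap(4,4), lo=5 mid=5 ⇒ [7,5,-4,-3,-1,-2,13,17,8,15,16]
-2<15: swap(5,5), lo=6 mid=6 ⇒ [7,5,-4,-3,-1,-2,13,17,8,15,16]
13<15: swap(6,6), lo=7 mid=7 ⇒ [7,5,-4,-3,-1,-2,13,17,8,15,16]
17>15: swap(7,9), hi=8 ⇒ [7,5,-4,-3,-1,-2,13,15,8,17,16]
15=15: mid=8
8<15: swap(7,8), lo=8 mid=9 ⇒ [7,5,-4,-3,-1,-2,13,8,15,17,16]
done. lo=8 hi=8; a=[7,5,-4,-3,-1,-2,13,8,15,17,16]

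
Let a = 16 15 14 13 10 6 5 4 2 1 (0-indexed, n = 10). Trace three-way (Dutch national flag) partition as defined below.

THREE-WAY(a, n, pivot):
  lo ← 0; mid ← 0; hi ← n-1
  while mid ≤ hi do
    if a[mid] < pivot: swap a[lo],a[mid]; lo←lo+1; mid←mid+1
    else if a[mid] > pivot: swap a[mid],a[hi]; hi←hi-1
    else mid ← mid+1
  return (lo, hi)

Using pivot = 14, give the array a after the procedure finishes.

pivot = 14; lo=0, mid=0, hi=9
a[mid]=16>14: swap a[0],a[9]; hi=8 → 1 15 14 13 10 6 5 4 2 16
a[mid]=1<14: swap a[0],a[0]; lo=1,mid=1 → 1 15 14 13 10 6 5 4 2 16
a[mid]=15>14: swap a[1],a[8]; hi=7 → 1 2 14 13 10 6 5 4 15 16
a[mid]=2<14: swap a[1],a[1]; lo=2,mid=2 → 1 2 14 13 10 6 5 4 15 16
a[mid]=14=14: mid=3
a[mid]=13<14: swap a[2],a[3]; lo=3,mid=4 → 1 2 13 14 10 6 5 4 15 16
a[mid]=10<14: swap a[3],a[4]; lo=4,mid=5 → 1 2 13 10 14 6 5 4 15 16
a[mid]=6<14: swap a[4],a[5]; lo=5,mid=6 → 1 2 13 10 6 14 5 4 15 16
a[mid]=5<14: swap a[5],a[6]; lo=6,mid=7 → 1 2 13 10 6 5 14 4 15 16
a[mid]=4<14: swap a[6],a[7]; lo=7,mid=8 → 1 2 13 10 6 5 4 14 15 16
end: lo=7, hi=7; a = 1 2 13 10 6 5 4 14 15 16

1 2 13 10 6 5 4 14 15 16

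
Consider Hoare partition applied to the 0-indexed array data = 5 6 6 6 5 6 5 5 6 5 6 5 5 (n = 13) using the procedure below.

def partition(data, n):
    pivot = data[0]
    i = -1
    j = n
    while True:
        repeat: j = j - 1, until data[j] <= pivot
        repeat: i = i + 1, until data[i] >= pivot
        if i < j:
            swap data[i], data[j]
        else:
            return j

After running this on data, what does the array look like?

pivot=5
j stops at 12 (5), i stops at 0 (5); swap ⇒ 5 6 6 6 5 6 5 5 6 5 6 5 5
j stops at 11 (5), i stops at 1 (6); swap ⇒ 5 5 6 6 5 6 5 5 6 5 6 6 5
j stops at 9 (5), i stops at 2 (6); swap ⇒ 5 5 5 6 5 6 5 5 6 6 6 6 5
j stops at 7 (5), i stops at 3 (6); swap ⇒ 5 5 5 5 5 6 5 6 6 6 6 6 5
j stops at 6 (5), i stops at 4 (5); swap ⇒ 5 5 5 5 5 6 5 6 6 6 6 6 5
j stops at 4, i stops at 5; i≥j ⇒ return 4. data=5 5 5 5 5 6 5 6 6 6 6 6 5

5 5 5 5 5 6 5 6 6 6 6 6 5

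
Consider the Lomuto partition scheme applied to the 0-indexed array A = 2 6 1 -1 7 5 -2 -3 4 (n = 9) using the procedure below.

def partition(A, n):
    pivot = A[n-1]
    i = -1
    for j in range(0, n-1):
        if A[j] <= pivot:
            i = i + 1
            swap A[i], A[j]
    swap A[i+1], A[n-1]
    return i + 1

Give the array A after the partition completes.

2 1 -1 -2 -3 4 6 7 5

pivot=4, i=-1
j=0: 2≤4, i=0, swap(0,0) ⇒ 2 6 1 -1 7 5 -2 -3 4
j=1: 6>4, skip
j=2: 1≤4, i=1, swap(1,2) ⇒ 2 1 6 -1 7 5 -2 -3 4
j=3: -1≤4, i=2, swap(2,3) ⇒ 2 1 -1 6 7 5 -2 -3 4
j=4: 7>4, skip
j=5: 5>4, skip
j=6: -2≤4, i=3, swap(3,6) ⇒ 2 1 -1 -2 7 5 6 -3 4
j=7: -3≤4, i=4, swap(4,7) ⇒ 2 1 -1 -2 -3 5 6 7 4
swap(5,8) ⇒ 2 1 -1 -2 -3 4 6 7 5; return 5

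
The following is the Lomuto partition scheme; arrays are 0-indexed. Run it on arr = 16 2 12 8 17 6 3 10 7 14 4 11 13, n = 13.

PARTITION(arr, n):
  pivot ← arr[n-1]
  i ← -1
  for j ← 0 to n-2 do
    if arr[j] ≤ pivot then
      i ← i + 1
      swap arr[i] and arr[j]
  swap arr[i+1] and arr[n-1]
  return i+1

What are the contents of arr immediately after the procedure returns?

pivot=13, i=-1
j=0: 16>13, skip
j=1: 2≤13, i=0, swap(0,1) ⇒ 2 16 12 8 17 6 3 10 7 14 4 11 13
j=2: 12≤13, i=1, swap(1,2) ⇒ 2 12 16 8 17 6 3 10 7 14 4 11 13
j=3: 8≤13, i=2, swap(2,3) ⇒ 2 12 8 16 17 6 3 10 7 14 4 11 13
j=4: 17>13, skip
j=5: 6≤13, i=3, swap(3,5) ⇒ 2 12 8 6 17 16 3 10 7 14 4 11 13
j=6: 3≤13, i=4, swap(4,6) ⇒ 2 12 8 6 3 16 17 10 7 14 4 11 13
j=7: 10≤13, i=5, swap(5,7) ⇒ 2 12 8 6 3 10 17 16 7 14 4 11 13
j=8: 7≤13, i=6, swap(6,8) ⇒ 2 12 8 6 3 10 7 16 17 14 4 11 13
j=9: 14>13, skip
j=10: 4≤13, i=7, swap(7,10) ⇒ 2 12 8 6 3 10 7 4 17 14 16 11 13
j=11: 11≤13, i=8, swap(8,11) ⇒ 2 12 8 6 3 10 7 4 11 14 16 17 13
swap(9,12) ⇒ 2 12 8 6 3 10 7 4 11 13 16 17 14; return 9

2 12 8 6 3 10 7 4 11 13 16 17 14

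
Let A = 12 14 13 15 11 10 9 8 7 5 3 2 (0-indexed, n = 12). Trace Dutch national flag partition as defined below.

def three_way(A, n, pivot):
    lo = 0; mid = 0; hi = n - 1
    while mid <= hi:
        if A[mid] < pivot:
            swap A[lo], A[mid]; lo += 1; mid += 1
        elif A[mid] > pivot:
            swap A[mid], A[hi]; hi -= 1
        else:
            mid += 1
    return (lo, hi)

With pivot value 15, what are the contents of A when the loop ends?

12 14 13 11 10 9 8 7 5 3 2 15

pivot = 15; lo=0, mid=0, hi=11
A[mid]=12<15: swap A[0],A[0]; lo=1,mid=1 → 12 14 13 15 11 10 9 8 7 5 3 2
A[mid]=14<15: swap A[1],A[1]; lo=2,mid=2 → 12 14 13 15 11 10 9 8 7 5 3 2
A[mid]=13<15: swap A[2],A[2]; lo=3,mid=3 → 12 14 13 15 11 10 9 8 7 5 3 2
A[mid]=15=15: mid=4
A[mid]=11<15: swap A[3],A[4]; lo=4,mid=5 → 12 14 13 11 15 10 9 8 7 5 3 2
A[mid]=10<15: swap A[4],A[5]; lo=5,mid=6 → 12 14 13 11 10 15 9 8 7 5 3 2
A[mid]=9<15: swap A[5],A[6]; lo=6,mid=7 → 12 14 13 11 10 9 15 8 7 5 3 2
A[mid]=8<15: swap A[6],A[7]; lo=7,mid=8 → 12 14 13 11 10 9 8 15 7 5 3 2
A[mid]=7<15: swap A[7],A[8]; lo=8,mid=9 → 12 14 13 11 10 9 8 7 15 5 3 2
A[mid]=5<15: swap A[8],A[9]; lo=9,mid=10 → 12 14 13 11 10 9 8 7 5 15 3 2
A[mid]=3<15: swap A[9],A[10]; lo=10,mid=11 → 12 14 13 11 10 9 8 7 5 3 15 2
A[mid]=2<15: swap A[10],A[11]; lo=11,mid=12 → 12 14 13 11 10 9 8 7 5 3 2 15
end: lo=11, hi=11; A = 12 14 13 11 10 9 8 7 5 3 2 15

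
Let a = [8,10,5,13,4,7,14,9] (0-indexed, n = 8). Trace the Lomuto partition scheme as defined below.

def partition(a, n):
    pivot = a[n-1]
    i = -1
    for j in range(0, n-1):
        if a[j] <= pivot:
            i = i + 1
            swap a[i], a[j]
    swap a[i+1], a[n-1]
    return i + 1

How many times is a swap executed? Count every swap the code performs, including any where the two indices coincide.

pivot=9, i=-1
j=0: 8≤9, i=0, swap(0,0) ⇒ [8,10,5,13,4,7,14,9]
j=1: 10>9, skip
j=2: 5≤9, i=1, swap(1,2) ⇒ [8,5,10,13,4,7,14,9]
j=3: 13>9, skip
j=4: 4≤9, i=2, swap(2,4) ⇒ [8,5,4,13,10,7,14,9]
j=5: 7≤9, i=3, swap(3,5) ⇒ [8,5,4,7,10,13,14,9]
j=6: 14>9, skip
swap(4,7) ⇒ [8,5,4,7,9,13,14,10]; return 4

5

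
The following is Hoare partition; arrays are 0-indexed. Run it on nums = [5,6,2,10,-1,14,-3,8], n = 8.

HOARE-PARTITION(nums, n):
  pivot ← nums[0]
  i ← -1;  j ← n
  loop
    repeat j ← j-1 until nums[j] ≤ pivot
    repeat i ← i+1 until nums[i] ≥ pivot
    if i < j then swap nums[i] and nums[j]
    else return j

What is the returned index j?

2

pivot = nums[0] = 5; i = -1, j = 8
j→6 (nums[6]=-3≤5), i→0 (nums[0]=5≥5); i<j, swap → [-3,6,2,10,-1,14,5,8]
j→4 (nums[4]=-1≤5), i→1 (nums[1]=6≥5); i<j, swap → [-3,-1,2,10,6,14,5,8]
j→2, i→3; i≥j, return j=2. nums = [-3,-1,2,10,6,14,5,8]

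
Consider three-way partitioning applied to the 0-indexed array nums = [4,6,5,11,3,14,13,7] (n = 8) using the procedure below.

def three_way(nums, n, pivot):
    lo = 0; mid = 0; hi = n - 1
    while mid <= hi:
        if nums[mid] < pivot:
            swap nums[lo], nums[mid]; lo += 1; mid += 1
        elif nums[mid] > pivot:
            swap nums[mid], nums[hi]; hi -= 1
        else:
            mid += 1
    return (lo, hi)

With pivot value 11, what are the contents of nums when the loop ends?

pivot = 11; lo=0, mid=0, hi=7
nums[mid]=4<11: swap nums[0],nums[0]; lo=1,mid=1 → [4,6,5,11,3,14,13,7]
nums[mid]=6<11: swap nums[1],nums[1]; lo=2,mid=2 → [4,6,5,11,3,14,13,7]
nums[mid]=5<11: swap nums[2],nums[2]; lo=3,mid=3 → [4,6,5,11,3,14,13,7]
nums[mid]=11=11: mid=4
nums[mid]=3<11: swap nums[3],nums[4]; lo=4,mid=5 → [4,6,5,3,11,14,13,7]
nums[mid]=14>11: swap nums[5],nums[7]; hi=6 → [4,6,5,3,11,7,13,14]
nums[mid]=7<11: swap nums[4],nums[5]; lo=5,mid=6 → [4,6,5,3,7,11,13,14]
nums[mid]=13>11: swap nums[6],nums[6]; hi=5 → [4,6,5,3,7,11,13,14]
end: lo=5, hi=5; nums = [4,6,5,3,7,11,13,14]

[4,6,5,3,7,11,13,14]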